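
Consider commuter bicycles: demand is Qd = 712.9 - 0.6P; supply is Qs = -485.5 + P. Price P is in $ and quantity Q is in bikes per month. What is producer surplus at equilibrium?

Producer surplus = 34716.125

Set Qd = Qs: 712.9 - 0.6P = -485.5 + P, so 1198.4 = 1.6P and P* = 749.
Substitute back: Q* = 712.9 - 0.6(749) = 263.5.
Supply choke price (Qs = 0): P = 485.5. Producer surplus = ½ × (749 - 485.5) × 263.5 = 34716.125.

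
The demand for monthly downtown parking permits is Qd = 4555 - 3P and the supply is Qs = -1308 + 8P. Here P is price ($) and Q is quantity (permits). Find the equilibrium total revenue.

Total revenue = 1575548

Equating demand and supply, 4555 - 3P = -1308 + 8P gives 11P = 5863, so P* = 533.
Plugging P* into demand: Q* = 4555 - 3(533) = 2956.
Total revenue = P* × Q* = 533 × 2956 = 1575548.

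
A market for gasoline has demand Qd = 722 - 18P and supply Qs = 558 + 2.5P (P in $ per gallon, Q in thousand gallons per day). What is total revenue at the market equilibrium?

Set Qd = Qs: 722 - 18P = 558 + 2.5P, so 164 = 20.5P and P* = 8.
Then Q* = 722 - 18(8) = 578.
Total revenue = P* × Q* = 8 × 578 = 4624.

Total revenue = 4624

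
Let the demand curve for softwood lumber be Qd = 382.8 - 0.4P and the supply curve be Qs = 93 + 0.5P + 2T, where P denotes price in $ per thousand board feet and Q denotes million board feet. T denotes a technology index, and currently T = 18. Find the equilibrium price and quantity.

With T = 18, supply is Qs = 129 + 0.5P.
Set Qd = Qs: 382.8 - 0.4P = 129 + 0.5P, so 253.8 = 0.9P and P* = 282.
Then Q* = 382.8 - 0.4(282) = 270.

P* = 282, Q* = 270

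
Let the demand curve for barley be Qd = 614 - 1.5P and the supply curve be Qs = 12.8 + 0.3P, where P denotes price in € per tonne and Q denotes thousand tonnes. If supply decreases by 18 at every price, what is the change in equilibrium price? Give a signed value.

Equating demand and supply, 614 - 1.5P = 12.8 + 0.3P gives 1.8P = 601.2, so P* = 334.
Substitute back: Q* = 614 - 1.5(334) = 113.
After the shift, supply is Qs = -5.2 + 0.3P.
The new intersection has 619.2 = 1.8P, i.e. P = 344, Q = 98.
ΔP = 344 - 334 = 10.

ΔP = 10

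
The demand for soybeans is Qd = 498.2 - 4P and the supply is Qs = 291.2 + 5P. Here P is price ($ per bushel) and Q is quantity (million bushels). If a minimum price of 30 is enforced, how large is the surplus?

Surplus = 63

With P fixed at 30, quantity demanded is 378.2 and quantity supplied is 441.2.
Surplus = Qs - Qd = 441.2 - 378.2 = 63.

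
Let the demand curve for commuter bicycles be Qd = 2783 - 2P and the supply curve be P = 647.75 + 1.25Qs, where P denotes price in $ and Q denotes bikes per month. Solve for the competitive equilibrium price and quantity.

P* = 1179, Q* = 425

Inverting to quantity form: Qs = -518.2 + 0.8P.
At equilibrium Qd = Qs, so 2783 - 2P = -518.2 + 0.8P; collecting terms, 3301.2 = 2.8P and P* = 1179.
Substitute back: Q* = 2783 - 2(1179) = 425.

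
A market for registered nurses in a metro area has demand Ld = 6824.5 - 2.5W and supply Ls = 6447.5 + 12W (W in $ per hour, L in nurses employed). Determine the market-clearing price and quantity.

W* = 26, L* = 6759.5

At equilibrium Ld = Ls, so 6824.5 - 2.5W = 6447.5 + 12W; collecting terms, 377 = 14.5W and W* = 26.
Then L* = 6824.5 - 2.5(26) = 6759.5.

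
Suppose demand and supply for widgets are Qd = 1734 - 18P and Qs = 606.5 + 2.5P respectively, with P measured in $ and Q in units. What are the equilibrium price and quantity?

Set Qd = Qs: 1734 - 18P = 606.5 + 2.5P, so 1127.5 = 20.5P and P* = 55.
Plugging P* into demand: Q* = 1734 - 18(55) = 744.

P* = 55, Q* = 744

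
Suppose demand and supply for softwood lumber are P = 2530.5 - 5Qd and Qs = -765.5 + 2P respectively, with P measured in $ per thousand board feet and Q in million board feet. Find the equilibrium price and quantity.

Rewriting in direct form: Qd = 506.1 - 0.2P.
The market clears where 506.1 - 0.2P = -765.5 + 2P. Rearranging, 2.2P = 1271.6, hence P* = 578.
Then Q* = 506.1 - 0.2(578) = 390.5.

P* = 578, Q* = 390.5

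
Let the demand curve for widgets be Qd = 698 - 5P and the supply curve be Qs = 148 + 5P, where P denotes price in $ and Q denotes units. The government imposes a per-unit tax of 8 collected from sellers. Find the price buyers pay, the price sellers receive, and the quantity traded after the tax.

With a tax of 8 on sellers, they supply based on the net price P_s = P_b - 8, so Qs = 108 + 5P_b.
Set Qd = Qs: 698 - 5P_b = 108 + 5P_b, so 590 = 10P_b and P_b = 59.
So P_s = 51 and the quantity traded is Q = 698 - 5(59) = 403.

P_b = 59, P_s = 51, Q = 403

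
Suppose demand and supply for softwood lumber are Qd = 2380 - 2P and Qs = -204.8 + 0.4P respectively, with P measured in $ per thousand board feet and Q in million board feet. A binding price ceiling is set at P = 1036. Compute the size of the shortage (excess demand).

At P = 1036: Qd = 308 and Qs = 209.6.
Shortage = Qd - Qs = 308 - 209.6 = 98.4.

Shortage = 98.4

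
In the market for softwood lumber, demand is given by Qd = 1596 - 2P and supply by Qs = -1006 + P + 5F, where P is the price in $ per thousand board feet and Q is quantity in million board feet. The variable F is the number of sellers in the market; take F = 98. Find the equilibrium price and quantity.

With F = 98, supply is Qs = -516 + P.
Equating demand and supply, 1596 - 2P = -516 + P gives 3P = 2112, so P* = 704.
Then Q* = 1596 - 2(704) = 188.

P* = 704, Q* = 188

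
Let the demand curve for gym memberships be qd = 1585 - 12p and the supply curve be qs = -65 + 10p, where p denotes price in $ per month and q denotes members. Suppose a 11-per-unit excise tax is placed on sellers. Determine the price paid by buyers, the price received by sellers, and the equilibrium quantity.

p_b = 80, p_s = 69, q = 625

The tax drives a wedge p_b - p_s = 11. Substituting p_s = p_b - 11 into supply: qs = -175 + 10p_b.
Equate demand and the shifted supply: 1585 - 12p_b = -175 + 10p_b, giving 22p_b = 1760, so p_b = 80.
So p_s = 69 and the quantity traded is q = 1585 - 12(80) = 625.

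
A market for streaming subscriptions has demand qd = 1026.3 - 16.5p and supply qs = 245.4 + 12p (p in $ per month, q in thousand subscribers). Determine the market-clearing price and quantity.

The market clears where 1026.3 - 16.5p = 245.4 + 12p. Rearranging, 28.5p = 780.9, hence p* = 27.4.
Substitute back: q* = 1026.3 - 16.5(27.4) = 574.2.

p* = 27.4, q* = 574.2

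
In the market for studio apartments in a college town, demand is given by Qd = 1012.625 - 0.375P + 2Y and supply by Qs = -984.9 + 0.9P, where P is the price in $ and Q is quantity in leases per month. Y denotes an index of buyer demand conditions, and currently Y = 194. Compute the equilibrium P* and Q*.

With Y = 194, demand is Qd = 1400.625 - 0.375P.
Set Qd = Qs: 1400.625 - 0.375P = -984.9 + 0.9P, so 2385.525 = 1.275P and P* = 1871.
From the demand curve, Q* = 1400.625 - 0.375(1871) = 699.

P* = 1871, Q* = 699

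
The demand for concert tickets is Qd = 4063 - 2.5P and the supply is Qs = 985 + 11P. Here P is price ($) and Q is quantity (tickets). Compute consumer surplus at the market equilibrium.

The market clears where 4063 - 2.5P = 985 + 11P. Rearranging, 13.5P = 3078, hence P* = 228.
From the demand curve, Q* = 4063 - 2.5(228) = 3493.
Demand choke price (Qd = 0): P = 4063/2.5 = 1625.2. Consumer surplus = ½ × (1625.2 - 228) × 3493 = 2440209.8.

Consumer surplus = 2440209.8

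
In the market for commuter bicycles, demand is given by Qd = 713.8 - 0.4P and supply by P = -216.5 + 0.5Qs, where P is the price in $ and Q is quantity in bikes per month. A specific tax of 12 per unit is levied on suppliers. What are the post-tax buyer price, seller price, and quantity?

In direct form, Qs = 433 + 2P.
The tax drives a wedge P_b - P_s = 12. Substituting P_s = P_b - 12 into supply: Qs = 409 + 2P_b.
Set Qd = Qs: 713.8 - 0.4P_b = 409 + 2P_b, so 304.8 = 2.4P_b and P_b = 127.
So P_s = 115 and the quantity traded is Q = 713.8 - 0.4(127) = 663.

P_b = 127, P_s = 115, Q = 663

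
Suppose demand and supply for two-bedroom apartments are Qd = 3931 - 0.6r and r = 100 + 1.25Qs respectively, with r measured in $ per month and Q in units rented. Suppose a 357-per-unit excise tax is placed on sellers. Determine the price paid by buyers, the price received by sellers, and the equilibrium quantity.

Rewriting in direct form: Qs = -80 + 0.8r.
Sellers keep r_s = r_b - 357 per unit, so supply in terms of the buyer price is Qs = -365.6 + 0.8r_b.
Set Qd = Qs: 3931 - 0.6r_b = -365.6 + 0.8r_b, so 4296.6 = 1.4r_b and r_b = 3069.
So r_s = 2712 and the quantity traded is Q = 3931 - 0.6(3069) = 2089.6.

r_b = 3069, r_s = 2712, Q = 2089.6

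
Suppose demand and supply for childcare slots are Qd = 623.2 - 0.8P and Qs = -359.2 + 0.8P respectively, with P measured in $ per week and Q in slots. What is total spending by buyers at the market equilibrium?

Total spending by buyers = 81048

At equilibrium Qd = Qs, so 623.2 - 0.8P = -359.2 + 0.8P; collecting terms, 982.4 = 1.6P and P* = 614.
Substitute back: Q* = 623.2 - 0.8(614) = 132.
Total spending by buyers = P* × Q* = 614 × 132 = 81048.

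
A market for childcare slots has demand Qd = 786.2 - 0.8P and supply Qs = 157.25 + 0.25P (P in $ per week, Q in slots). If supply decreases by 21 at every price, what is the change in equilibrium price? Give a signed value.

Equating demand and supply, 786.2 - 0.8P = 157.25 + 0.25P gives 1.05P = 628.95, so P* = 599.
Plugging P* into demand: Q* = 786.2 - 0.8(599) = 307.
After the shift, supply is Qs = 136.25 + 0.25P.
New equilibrium: 649.95 = 1.05P, so P = 619 and Q = 291.
ΔP = 619 - 599 = 20.

ΔP = 20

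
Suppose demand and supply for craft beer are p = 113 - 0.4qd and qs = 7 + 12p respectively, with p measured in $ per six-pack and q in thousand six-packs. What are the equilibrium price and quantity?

p* = 19, q* = 235

Rewriting in direct form: qd = 282.5 - 2.5p.
The market clears where 282.5 - 2.5p = 7 + 12p. Rearranging, 14.5p = 275.5, hence p* = 19.
Then q* = 282.5 - 2.5(19) = 235.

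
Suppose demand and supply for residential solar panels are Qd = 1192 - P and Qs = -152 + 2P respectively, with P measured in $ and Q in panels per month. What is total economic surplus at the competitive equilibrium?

Total surplus = 415152

At equilibrium Qd = Qs, so 1192 - P = -152 + 2P; collecting terms, 1344 = 3P and P* = 448.
From the demand curve, Q* = 1192 - 448 = 744.
Demand choke price = 1192; supply choke price = 76. CS = ½(1192 - 448)(744) = 276768; PS = ½(448 - 76)(744) = 138384. Total surplus = 415152.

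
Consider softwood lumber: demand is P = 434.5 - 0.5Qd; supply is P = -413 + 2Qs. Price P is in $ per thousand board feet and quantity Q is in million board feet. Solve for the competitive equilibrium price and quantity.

In direct form, Qd = 869 - 2P and Qs = 206.5 + 0.5P.
The market clears where 869 - 2P = 206.5 + 0.5P. Rearranging, 2.5P = 662.5, hence P* = 265.
Substitute back: Q* = 869 - 2(265) = 339.

P* = 265, Q* = 339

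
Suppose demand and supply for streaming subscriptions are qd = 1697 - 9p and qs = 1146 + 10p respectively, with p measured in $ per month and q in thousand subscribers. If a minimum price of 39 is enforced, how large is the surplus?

Surplus = 190

Evaluating both curves at the floor price 39 gives qd = 1346, qs = 1536.
Surplus = qs - qd = 1536 - 1346 = 190.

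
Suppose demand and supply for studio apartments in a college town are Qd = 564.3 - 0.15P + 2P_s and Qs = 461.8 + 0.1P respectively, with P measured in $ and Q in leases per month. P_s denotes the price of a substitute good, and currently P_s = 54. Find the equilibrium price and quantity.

P* = 842, Q* = 546

With P_s = 54, demand is Qd = 672.3 - 0.15P.
At equilibrium Qd = Qs, so 672.3 - 0.15P = 461.8 + 0.1P; collecting terms, 210.5 = 0.25P and P* = 842.
Substitute back: Q* = 672.3 - 0.15(842) = 546.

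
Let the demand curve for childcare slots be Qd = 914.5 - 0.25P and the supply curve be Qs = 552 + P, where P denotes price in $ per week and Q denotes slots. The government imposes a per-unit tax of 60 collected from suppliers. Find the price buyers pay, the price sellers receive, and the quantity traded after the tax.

P_b = 338, P_s = 278, Q = 830

The tax drives a wedge P_b - P_s = 60. Substituting P_s = P_b - 60 into supply: Qs = 492 + P_b.
Set Qd = Qs: 914.5 - 0.25P_b = 492 + P_b, so 422.5 = 1.25P_b and P_b = 338.
So P_s = 278 and the quantity traded is Q = 914.5 - 0.25(338) = 830.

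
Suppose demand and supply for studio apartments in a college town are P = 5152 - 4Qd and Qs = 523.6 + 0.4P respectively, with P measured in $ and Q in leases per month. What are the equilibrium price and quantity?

P* = 1176, Q* = 994

Rewriting in direct form: Qd = 1288 - 0.25P.
Set Qd = Qs: 1288 - 0.25P = 523.6 + 0.4P, so 764.4 = 0.65P and P* = 1176.
Substitute back: Q* = 1288 - 0.25(1176) = 994.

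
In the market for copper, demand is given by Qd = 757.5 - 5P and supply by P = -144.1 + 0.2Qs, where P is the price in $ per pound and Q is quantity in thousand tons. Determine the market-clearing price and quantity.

P* = 3.7, Q* = 739

Rewriting in direct form: Qs = 720.5 + 5P.
Set Qd = Qs: 757.5 - 5P = 720.5 + 5P, so 37 = 10P and P* = 3.7.
Then Q* = 757.5 - 5(3.7) = 739.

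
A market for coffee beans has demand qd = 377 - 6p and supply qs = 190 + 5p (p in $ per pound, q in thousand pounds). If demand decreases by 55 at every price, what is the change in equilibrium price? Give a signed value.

The market clears where 377 - 6p = 190 + 5p. Rearranging, 11p = 187, hence p* = 17.
Plugging p* into demand: q* = 377 - 6(17) = 275.
After the shift, demand is qd = 322 - 6p.
The new intersection has 132 = 11p, i.e. p = 12, q = 250.
Δp = 12 - 17 = -5.

Δp = -5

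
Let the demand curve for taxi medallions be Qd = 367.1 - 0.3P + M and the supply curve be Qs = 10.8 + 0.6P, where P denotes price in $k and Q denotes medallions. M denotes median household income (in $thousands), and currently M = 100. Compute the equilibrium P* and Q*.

P* = 507, Q* = 315

With M = 100, demand is Qd = 467.1 - 0.3P.
At equilibrium Qd = Qs, so 467.1 - 0.3P = 10.8 + 0.6P; collecting terms, 456.3 = 0.9P and P* = 507.
Plugging P* into demand: Q* = 467.1 - 0.3(507) = 315.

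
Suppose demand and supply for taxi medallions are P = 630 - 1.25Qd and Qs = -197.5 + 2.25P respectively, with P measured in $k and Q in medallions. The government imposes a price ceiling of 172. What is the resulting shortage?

Shortage = 176.9

Solving each curve for Q: Qd = 504 - 0.8P.
At P = 172: Qd = 366.4 and Qs = 189.5.
Shortage = Qd - Qs = 366.4 - 189.5 = 176.9.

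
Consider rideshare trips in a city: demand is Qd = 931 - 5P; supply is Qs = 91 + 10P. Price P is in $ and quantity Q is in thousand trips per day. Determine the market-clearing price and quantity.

Equating demand and supply, 931 - 5P = 91 + 10P gives 15P = 840, so P* = 56.
From the demand curve, Q* = 931 - 5(56) = 651.

P* = 56, Q* = 651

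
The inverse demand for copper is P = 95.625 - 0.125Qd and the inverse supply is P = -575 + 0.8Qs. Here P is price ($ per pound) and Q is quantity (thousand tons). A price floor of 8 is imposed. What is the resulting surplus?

Inverting to quantity form: Qd = 765 - 8P and Qs = 718.75 + 1.25P.
With P fixed at 8, quantity demanded is 701 and quantity supplied is 728.75.
Surplus = Qs - Qd = 728.75 - 701 = 27.75.

Surplus = 27.75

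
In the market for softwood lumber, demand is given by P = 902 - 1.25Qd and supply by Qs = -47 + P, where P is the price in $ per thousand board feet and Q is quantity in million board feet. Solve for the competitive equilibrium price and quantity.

P* = 427, Q* = 380

Solving each curve for Q: Qd = 721.6 - 0.8P.
The market clears where 721.6 - 0.8P = -47 + P. Rearranging, 1.8P = 768.6, hence P* = 427.
From the demand curve, Q* = 721.6 - 0.8(427) = 380.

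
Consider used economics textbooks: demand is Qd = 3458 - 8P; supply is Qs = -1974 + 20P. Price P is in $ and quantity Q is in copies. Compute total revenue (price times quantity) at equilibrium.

Total revenue = 369764

Equating demand and supply, 3458 - 8P = -1974 + 20P gives 28P = 5432, so P* = 194.
Substitute back: Q* = 3458 - 8(194) = 1906.
Total revenue = P* × Q* = 194 × 1906 = 369764.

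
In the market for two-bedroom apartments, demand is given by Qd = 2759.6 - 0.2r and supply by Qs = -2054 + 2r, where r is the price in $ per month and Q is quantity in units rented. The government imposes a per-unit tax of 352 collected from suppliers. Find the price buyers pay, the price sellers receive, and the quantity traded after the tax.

Suppliers keep r_s = r_b - 352 per unit, so supply in terms of the buyer price is Qs = -2758 + 2r_b.
Set Qd = Qs: 2759.6 - 0.2r_b = -2758 + 2r_b, so 5517.6 = 2.2r_b and r_b = 2508.
So r_s = 2156 and the quantity traded is Q = 2759.6 - 0.2(2508) = 2258.

r_b = 2508, r_s = 2156, Q = 2258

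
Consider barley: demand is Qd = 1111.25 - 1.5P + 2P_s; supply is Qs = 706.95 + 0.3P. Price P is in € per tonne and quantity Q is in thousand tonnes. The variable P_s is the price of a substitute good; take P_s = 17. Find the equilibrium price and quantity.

P* = 243.5, Q* = 780

With P_s = 17, demand is Qd = 1145.25 - 1.5P.
The market clears where 1145.25 - 1.5P = 706.95 + 0.3P. Rearranging, 1.8P = 438.3, hence P* = 243.5.
Plugging P* into demand: Q* = 1145.25 - 1.5(243.5) = 780.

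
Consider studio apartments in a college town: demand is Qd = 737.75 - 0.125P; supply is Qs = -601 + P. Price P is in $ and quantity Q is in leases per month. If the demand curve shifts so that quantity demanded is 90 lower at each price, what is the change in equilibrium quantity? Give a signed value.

ΔQ = -80

Equating demand and supply, 737.75 - 0.125P = -601 + P gives 1.125P = 1338.75, so P* = 1190.
From the demand curve, Q* = 737.75 - 0.125(1190) = 589.
After the shift, demand is Qd = 647.75 - 0.125P.
Re-solving, 1.125P = 1248.75 gives P = 1110 and Q = 509.
ΔQ = 509 - 589 = -80.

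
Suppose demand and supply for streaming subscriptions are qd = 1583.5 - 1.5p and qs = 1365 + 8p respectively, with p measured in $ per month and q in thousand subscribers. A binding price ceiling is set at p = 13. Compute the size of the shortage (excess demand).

Shortage = 95

At p = 13: qd = 1564 and qs = 1469.
Shortage = qd - qs = 1564 - 1469 = 95.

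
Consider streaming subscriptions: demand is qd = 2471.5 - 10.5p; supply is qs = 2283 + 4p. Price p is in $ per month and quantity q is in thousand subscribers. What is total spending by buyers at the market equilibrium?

At equilibrium qd = qs, so 2471.5 - 10.5p = 2283 + 4p; collecting terms, 188.5 = 14.5p and p* = 13.
From the demand curve, q* = 2471.5 - 10.5(13) = 2335.
Total spending by buyers = p* × q* = 13 × 2335 = 30355.

Total spending by buyers = 30355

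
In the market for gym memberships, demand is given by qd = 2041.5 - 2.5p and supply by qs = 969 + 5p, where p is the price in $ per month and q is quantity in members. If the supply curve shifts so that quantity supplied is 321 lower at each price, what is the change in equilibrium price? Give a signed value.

Δp = 42.8

Set qd = qs: 2041.5 - 2.5p = 969 + 5p, so 1072.5 = 7.5p and p* = 143.
Then q* = 2041.5 - 2.5(143) = 1684.
After the shift, supply is qs = 648 + 5p.
New equilibrium: 1393.5 = 7.5p, so p = 185.8 and q = 1577.
Δp = 185.8 - 143 = 42.8.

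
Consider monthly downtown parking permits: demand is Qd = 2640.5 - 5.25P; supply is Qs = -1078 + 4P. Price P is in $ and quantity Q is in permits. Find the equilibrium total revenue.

Total revenue = 213060

Set Qd = Qs: 2640.5 - 5.25P = -1078 + 4P, so 3718.5 = 9.25P and P* = 402.
From the demand curve, Q* = 2640.5 - 5.25(402) = 530.
Total revenue = P* × Q* = 402 × 530 = 213060.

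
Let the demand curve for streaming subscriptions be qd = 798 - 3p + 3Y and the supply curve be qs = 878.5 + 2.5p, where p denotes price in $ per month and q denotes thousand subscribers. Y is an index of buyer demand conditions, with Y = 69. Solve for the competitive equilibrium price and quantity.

With Y = 69, demand is qd = 1005 - 3p.
Equating demand and supply, 1005 - 3p = 878.5 + 2.5p gives 5.5p = 126.5, so p* = 23.
Plugging p* into demand: q* = 1005 - 3(23) = 936.

p* = 23, q* = 936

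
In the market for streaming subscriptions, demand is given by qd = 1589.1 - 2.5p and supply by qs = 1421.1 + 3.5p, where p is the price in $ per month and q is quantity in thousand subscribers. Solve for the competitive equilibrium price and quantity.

The market clears where 1589.1 - 2.5p = 1421.1 + 3.5p. Rearranging, 6p = 168, hence p* = 28.
From the demand curve, q* = 1589.1 - 2.5(28) = 1519.1.

p* = 28, q* = 1519.1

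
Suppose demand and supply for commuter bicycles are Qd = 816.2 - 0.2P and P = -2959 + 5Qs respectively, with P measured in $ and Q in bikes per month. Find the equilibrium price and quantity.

Inverting to quantity form: Qs = 591.8 + 0.2P.
The market clears where 816.2 - 0.2P = 591.8 + 0.2P. Rearranging, 0.4P = 224.4, hence P* = 561.
Substitute back: Q* = 816.2 - 0.2(561) = 704.

P* = 561, Q* = 704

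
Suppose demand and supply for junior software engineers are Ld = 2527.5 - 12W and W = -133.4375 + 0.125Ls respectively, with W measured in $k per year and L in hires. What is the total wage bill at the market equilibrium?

In direct form, Ls = 1067.5 + 8W.
The market clears where 2527.5 - 12W = 1067.5 + 8W. Rearranging, 20W = 1460, hence W* = 73.
Plugging W* into demand: L* = 2527.5 - 12(73) = 1651.5.
The total wage bill = W* × L* = 73 × 1651.5 = 120559.5.

The total wage bill = 120559.5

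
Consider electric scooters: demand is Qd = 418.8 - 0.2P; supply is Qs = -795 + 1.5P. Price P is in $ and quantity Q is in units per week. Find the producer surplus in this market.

Set Qd = Qs: 418.8 - 0.2P = -795 + 1.5P, so 1213.8 = 1.7P and P* = 714.
Then Q* = 418.8 - 0.2(714) = 276.
Supply choke price (Qs = 0): P = 530. Producer surplus = ½ × (714 - 530) × 276 = 25392.

Producer surplus = 25392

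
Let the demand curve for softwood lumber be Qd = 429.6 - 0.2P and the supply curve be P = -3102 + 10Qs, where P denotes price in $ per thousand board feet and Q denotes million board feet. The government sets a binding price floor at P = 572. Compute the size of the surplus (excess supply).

Solving each curve for Q: Qs = 310.2 + 0.1P.
Evaluating both curves at the floor price 572 gives Qd = 315.2, Qs = 367.4.
Surplus = Qs - Qd = 367.4 - 315.2 = 52.2.

Surplus = 52.2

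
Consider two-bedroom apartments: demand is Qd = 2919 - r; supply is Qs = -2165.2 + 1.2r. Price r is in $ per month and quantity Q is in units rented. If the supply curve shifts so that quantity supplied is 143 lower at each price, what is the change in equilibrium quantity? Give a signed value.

ΔQ = -65

Equating demand and supply, 2919 - r = -2165.2 + 1.2r gives 2.2r = 5084.2, so r* = 2311.
Substitute back: Q* = 2919 - 2311 = 608.
After the shift, supply is Qs = -2308.2 + 1.2r.
The new intersection has 5227.2 = 2.2r, i.e. r = 2376, Q = 543.
ΔQ = 543 - 608 = -65.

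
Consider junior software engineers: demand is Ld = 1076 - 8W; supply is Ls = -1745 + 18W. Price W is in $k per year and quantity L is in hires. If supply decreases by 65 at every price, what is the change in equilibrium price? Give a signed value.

ΔW = 2.5

At equilibrium Ld = Ls, so 1076 - 8W = -1745 + 18W; collecting terms, 2821 = 26W and W* = 108.5.
Then L* = 1076 - 8(108.5) = 208.
After the shift, supply is Ls = -1810 + 18W.
New equilibrium: 2886 = 26W, so W = 111 and L = 188.
ΔW = 111 - 108.5 = 2.5.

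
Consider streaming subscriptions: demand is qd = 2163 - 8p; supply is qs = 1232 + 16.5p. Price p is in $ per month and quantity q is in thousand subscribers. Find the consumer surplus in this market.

Set qd = qs: 2163 - 8p = 1232 + 16.5p, so 931 = 24.5p and p* = 38.
From the demand curve, q* = 2163 - 8(38) = 1859.
Demand choke price (qd = 0): p = 2163/8 = 270.375. Consumer surplus = ½ × (270.375 - 38) × 1859 = 215992.5625.

Consumer surplus = 215992.5625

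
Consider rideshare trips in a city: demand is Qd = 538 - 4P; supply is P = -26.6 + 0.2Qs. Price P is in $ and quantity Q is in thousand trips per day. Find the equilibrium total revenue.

In direct form, Qs = 133 + 5P.
Equating demand and supply, 538 - 4P = 133 + 5P gives 9P = 405, so P* = 45.
From the demand curve, Q* = 538 - 4(45) = 358.
Total revenue = P* × Q* = 45 × 358 = 16110.

Total revenue = 16110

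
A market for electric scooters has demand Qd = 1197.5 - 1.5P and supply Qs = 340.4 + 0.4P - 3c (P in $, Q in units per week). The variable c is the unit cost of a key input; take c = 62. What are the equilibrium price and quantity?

P* = 549, Q* = 374

With c = 62, supply is Qs = 154.4 + 0.4P.
Set Qd = Qs: 1197.5 - 1.5P = 154.4 + 0.4P, so 1043.1 = 1.9P and P* = 549.
Then Q* = 1197.5 - 1.5(549) = 374.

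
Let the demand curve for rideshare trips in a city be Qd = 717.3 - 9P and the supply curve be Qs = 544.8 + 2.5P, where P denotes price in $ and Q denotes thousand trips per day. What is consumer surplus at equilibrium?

The market clears where 717.3 - 9P = 544.8 + 2.5P. Rearranging, 11.5P = 172.5, hence P* = 15.
Plugging P* into demand: Q* = 717.3 - 9(15) = 582.3.
Demand choke price (Qd = 0): P = 717.3/9 = 79.7. Consumer surplus = ½ × (79.7 - 15) × 582.3 = 18837.405.

Consumer surplus = 18837.405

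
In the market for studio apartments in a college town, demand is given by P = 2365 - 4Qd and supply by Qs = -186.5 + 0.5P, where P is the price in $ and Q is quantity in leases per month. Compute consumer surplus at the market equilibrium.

Solving each curve for Q: Qd = 591.25 - 0.25P.
The market clears where 591.25 - 0.25P = -186.5 + 0.5P. Rearranging, 0.75P = 777.75, hence P* = 1037.
From the demand curve, Q* = 591.25 - 0.25(1037) = 332.
Demand choke price (Qd = 0): P = 591.25/0.25 = 2365. Consumer surplus = ½ × (2365 - 1037) × 332 = 220448.

Consumer surplus = 220448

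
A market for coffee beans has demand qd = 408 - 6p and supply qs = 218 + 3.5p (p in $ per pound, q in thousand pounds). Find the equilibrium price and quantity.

Equating demand and supply, 408 - 6p = 218 + 3.5p gives 9.5p = 190, so p* = 20.
Plugging p* into demand: q* = 408 - 6(20) = 288.

p* = 20, q* = 288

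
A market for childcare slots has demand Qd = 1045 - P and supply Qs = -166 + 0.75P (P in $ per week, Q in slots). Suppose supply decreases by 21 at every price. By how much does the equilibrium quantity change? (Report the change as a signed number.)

ΔQ = -12

Equating demand and supply, 1045 - P = -166 + 0.75P gives 1.75P = 1211, so P* = 692.
Then Q* = 1045 - 692 = 353.
After the shift, supply is Qs = -187 + 0.75P.
Re-solving, 1.75P = 1232 gives P = 704 and Q = 341.
ΔQ = 341 - 353 = -12.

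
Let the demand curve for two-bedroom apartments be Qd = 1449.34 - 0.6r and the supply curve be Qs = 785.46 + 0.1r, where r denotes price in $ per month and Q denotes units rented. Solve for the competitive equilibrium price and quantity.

Set Qd = Qs: 1449.34 - 0.6r = 785.46 + 0.1r, so 663.88 = 0.7r and r* = 948.4.
From the demand curve, Q* = 1449.34 - 0.6(948.4) = 880.3.

r* = 948.4, Q* = 880.3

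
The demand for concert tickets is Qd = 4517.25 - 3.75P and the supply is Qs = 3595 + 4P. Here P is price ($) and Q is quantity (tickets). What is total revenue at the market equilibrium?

Total revenue = 484449

At equilibrium Qd = Qs, so 4517.25 - 3.75P = 3595 + 4P; collecting terms, 922.25 = 7.75P and P* = 119.
Then Q* = 4517.25 - 3.75(119) = 4071.
Total revenue = P* × Q* = 119 × 4071 = 484449.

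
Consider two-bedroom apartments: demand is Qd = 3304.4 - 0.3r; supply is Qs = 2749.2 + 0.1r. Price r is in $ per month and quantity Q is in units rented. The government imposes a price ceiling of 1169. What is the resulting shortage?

Shortage = 87.6

Evaluating both curves at the ceiling price 1169 gives Qd = 2953.7, Qs = 2866.1.
Shortage = Qd - Qs = 2953.7 - 2866.1 = 87.6.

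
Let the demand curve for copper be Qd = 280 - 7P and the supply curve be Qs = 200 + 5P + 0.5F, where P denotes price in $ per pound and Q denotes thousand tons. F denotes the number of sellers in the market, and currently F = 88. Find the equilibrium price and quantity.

P* = 3, Q* = 259

With F = 88, supply is Qs = 244 + 5P.
Equating demand and supply, 280 - 7P = 244 + 5P gives 12P = 36, so P* = 3.
From the demand curve, Q* = 280 - 7(3) = 259.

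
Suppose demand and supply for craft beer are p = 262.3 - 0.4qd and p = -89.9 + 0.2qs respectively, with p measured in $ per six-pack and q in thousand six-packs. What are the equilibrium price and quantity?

p* = 27.5, q* = 587

Solving each curve for q: qd = 655.75 - 2.5p and qs = 449.5 + 5p.
At equilibrium qd = qs, so 655.75 - 2.5p = 449.5 + 5p; collecting terms, 206.25 = 7.5p and p* = 27.5.
From the demand curve, q* = 655.75 - 2.5(27.5) = 587.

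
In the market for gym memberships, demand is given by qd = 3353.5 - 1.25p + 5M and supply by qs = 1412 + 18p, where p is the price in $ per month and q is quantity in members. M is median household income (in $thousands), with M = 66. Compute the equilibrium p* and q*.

p* = 118, q* = 3536

With M = 66, demand is qd = 3683.5 - 1.25p.
Set qd = qs: 3683.5 - 1.25p = 1412 + 18p, so 2271.5 = 19.25p and p* = 118.
From the demand curve, q* = 3683.5 - 1.25(118) = 3536.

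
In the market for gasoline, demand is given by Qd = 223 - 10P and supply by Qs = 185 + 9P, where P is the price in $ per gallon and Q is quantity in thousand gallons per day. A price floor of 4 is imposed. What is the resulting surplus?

At P = 4: Qd = 183 and Qs = 221.
Surplus = Qs - Qd = 221 - 183 = 38.

Surplus = 38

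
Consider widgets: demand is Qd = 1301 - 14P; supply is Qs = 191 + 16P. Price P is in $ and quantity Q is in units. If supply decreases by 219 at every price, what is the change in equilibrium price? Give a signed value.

ΔP = 7.3

Equating demand and supply, 1301 - 14P = 191 + 16P gives 30P = 1110, so P* = 37.
Then Q* = 1301 - 14(37) = 783.
After the shift, supply is Qs = -28 + 16P.
New equilibrium: 1329 = 30P, so P = 44.3 and Q = 680.8.
ΔP = 44.3 - 37 = 7.3.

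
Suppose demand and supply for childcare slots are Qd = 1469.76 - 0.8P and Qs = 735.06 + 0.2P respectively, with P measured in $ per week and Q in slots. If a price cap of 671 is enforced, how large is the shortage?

Evaluating both curves at the ceiling price 671 gives Qd = 932.96, Qs = 869.26.
Shortage = Qd - Qs = 932.96 - 869.26 = 63.7.

Shortage = 63.7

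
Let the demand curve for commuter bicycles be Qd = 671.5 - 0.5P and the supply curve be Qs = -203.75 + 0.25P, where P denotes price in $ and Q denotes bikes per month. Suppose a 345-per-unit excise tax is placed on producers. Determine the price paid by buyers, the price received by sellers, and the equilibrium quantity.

P_b = 1282, P_s = 937, Q = 30.5

Producers keep P_s = P_b - 345 per unit, so supply in terms of the buyer price is Qs = -290 + 0.25P_b.
Equate demand and the shifted supply: 671.5 - 0.5P_b = -290 + 0.25P_b, giving 0.75P_b = 961.5, so P_b = 1282.
So P_s = 937 and the quantity traded is Q = 671.5 - 0.5(1282) = 30.5.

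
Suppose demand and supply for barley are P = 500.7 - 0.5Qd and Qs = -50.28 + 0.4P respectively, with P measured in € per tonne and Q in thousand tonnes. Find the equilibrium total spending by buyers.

Rewriting in direct form: Qd = 1001.4 - 2P.
The market clears where 1001.4 - 2P = -50.28 + 0.4P. Rearranging, 2.4P = 1051.68, hence P* = 438.2.
From the demand curve, Q* = 1001.4 - 2(438.2) = 125.
Total spending by buyers = P* × Q* = 438.2 × 125 = 54775.

Total spending by buyers = 54775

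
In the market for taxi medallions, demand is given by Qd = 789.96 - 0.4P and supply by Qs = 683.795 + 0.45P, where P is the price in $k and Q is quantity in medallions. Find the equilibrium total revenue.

Total revenue = 92426

At equilibrium Qd = Qs, so 789.96 - 0.4P = 683.795 + 0.45P; collecting terms, 106.165 = 0.85P and P* = 124.9.
Plugging P* into demand: Q* = 789.96 - 0.4(124.9) = 740.
Total revenue = P* × Q* = 124.9 × 740 = 92426.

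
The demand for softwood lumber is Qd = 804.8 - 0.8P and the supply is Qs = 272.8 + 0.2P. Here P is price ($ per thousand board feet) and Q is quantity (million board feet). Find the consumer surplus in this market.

Consumer surplus = 89870.4

The market clears where 804.8 - 0.8P = 272.8 + 0.2P. Rearranging, P = 532, hence P* = 532.
Substitute back: Q* = 804.8 - 0.8(532) = 379.2.
Demand choke price (Qd = 0): P = 804.8/0.8 = 1006. Consumer surplus = ½ × (1006 - 532) × 379.2 = 89870.4.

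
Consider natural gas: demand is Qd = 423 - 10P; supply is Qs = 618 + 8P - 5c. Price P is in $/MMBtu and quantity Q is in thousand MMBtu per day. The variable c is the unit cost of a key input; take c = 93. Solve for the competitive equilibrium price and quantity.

With c = 93, supply is Qs = 153 + 8P.
The market clears where 423 - 10P = 153 + 8P. Rearranging, 18P = 270, hence P* = 15.
Then Q* = 423 - 10(15) = 273.

P* = 15, Q* = 273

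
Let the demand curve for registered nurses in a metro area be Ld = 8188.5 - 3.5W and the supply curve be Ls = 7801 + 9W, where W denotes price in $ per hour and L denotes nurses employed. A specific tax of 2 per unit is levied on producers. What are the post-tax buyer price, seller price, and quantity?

W_b = 32.44, W_s = 30.44, L = 8074.96

Producers keep W_s = W_b - 2 per unit, so supply in terms of the buyer price is Ls = 7783 + 9W_b.
Market clearing requires 8188.5 - 3.5W_b = 7783 + 9W_b; hence 405.5 = 12.5W_b and W_b = 32.44.
So W_s = 30.44 and the quantity traded is L = 8188.5 - 3.5(32.44) = 8074.96.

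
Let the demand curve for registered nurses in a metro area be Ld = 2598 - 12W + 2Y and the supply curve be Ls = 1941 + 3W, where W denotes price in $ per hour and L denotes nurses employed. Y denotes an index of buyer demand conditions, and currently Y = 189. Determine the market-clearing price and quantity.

W* = 69, L* = 2148

With Y = 189, demand is Ld = 2976 - 12W.
Equating demand and supply, 2976 - 12W = 1941 + 3W gives 15W = 1035, so W* = 69.
Then L* = 2976 - 12(69) = 2148.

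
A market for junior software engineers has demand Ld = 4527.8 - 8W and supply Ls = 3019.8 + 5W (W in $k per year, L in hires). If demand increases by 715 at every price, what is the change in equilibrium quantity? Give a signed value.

Equating demand and supply, 4527.8 - 8W = 3019.8 + 5W gives 13W = 1508, so W* = 116.
Then L* = 4527.8 - 8(116) = 3599.8.
After the shift, demand is Ld = 5242.8 - 8W.
New equilibrium: 2223 = 13W, so W = 171 and L = 3874.8.
ΔL = 3874.8 - 3599.8 = 275.

ΔL = 275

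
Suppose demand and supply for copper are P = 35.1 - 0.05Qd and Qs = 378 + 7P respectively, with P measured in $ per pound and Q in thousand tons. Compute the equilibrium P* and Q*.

Inverting to quantity form: Qd = 702 - 20P.
The market clears where 702 - 20P = 378 + 7P. Rearranging, 27P = 324, hence P* = 12.
From the demand curve, Q* = 702 - 20(12) = 462.

P* = 12, Q* = 462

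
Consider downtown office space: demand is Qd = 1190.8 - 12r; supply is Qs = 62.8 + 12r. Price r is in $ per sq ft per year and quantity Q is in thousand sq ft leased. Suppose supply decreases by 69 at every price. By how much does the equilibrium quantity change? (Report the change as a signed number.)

ΔQ = -34.5

The market clears where 1190.8 - 12r = 62.8 + 12r. Rearranging, 24r = 1128, hence r* = 47.
Then Q* = 1190.8 - 12(47) = 626.8.
After the shift, supply is Qs = -6.2 + 12r.
Re-solving, 24r = 1197 gives r = 49.875 and Q = 592.3.
ΔQ = 592.3 - 626.8 = -34.5.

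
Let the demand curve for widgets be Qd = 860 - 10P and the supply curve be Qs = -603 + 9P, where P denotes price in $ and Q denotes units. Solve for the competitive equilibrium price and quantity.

P* = 77, Q* = 90

Equating demand and supply, 860 - 10P = -603 + 9P gives 19P = 1463, so P* = 77.
Substitute back: Q* = 860 - 10(77) = 90.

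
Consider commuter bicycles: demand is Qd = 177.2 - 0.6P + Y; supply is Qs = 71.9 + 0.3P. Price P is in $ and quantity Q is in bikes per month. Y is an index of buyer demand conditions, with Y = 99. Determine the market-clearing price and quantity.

P* = 227, Q* = 140

With Y = 99, demand is Qd = 276.2 - 0.6P.
Set Qd = Qs: 276.2 - 0.6P = 71.9 + 0.3P, so 204.3 = 0.9P and P* = 227.
Substitute back: Q* = 276.2 - 0.6(227) = 140.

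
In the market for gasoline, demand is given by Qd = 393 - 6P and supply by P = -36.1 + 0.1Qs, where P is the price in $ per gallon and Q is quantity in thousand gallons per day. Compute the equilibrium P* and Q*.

Solving each curve for Q: Qs = 361 + 10P.
Equating demand and supply, 393 - 6P = 361 + 10P gives 16P = 32, so P* = 2.
From the demand curve, Q* = 393 - 6(2) = 381.

P* = 2, Q* = 381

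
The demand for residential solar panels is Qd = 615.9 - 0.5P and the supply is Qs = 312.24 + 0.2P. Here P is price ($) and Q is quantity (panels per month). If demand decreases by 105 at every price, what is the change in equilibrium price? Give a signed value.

Set Qd = Qs: 615.9 - 0.5P = 312.24 + 0.2P, so 303.66 = 0.7P and P* = 433.8.
Then Q* = 615.9 - 0.5(433.8) = 399.
After the shift, demand is Qd = 510.9 - 0.5P.
The new intersection has 198.66 = 0.7P, i.e. P = 283.8, Q = 369.
ΔP = 283.8 - 433.8 = -150.

ΔP = -150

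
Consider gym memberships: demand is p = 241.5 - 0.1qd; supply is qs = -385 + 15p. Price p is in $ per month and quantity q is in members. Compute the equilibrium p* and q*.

p* = 112, q* = 1295

In direct form, qd = 2415 - 10p.
The market clears where 2415 - 10p = -385 + 15p. Rearranging, 25p = 2800, hence p* = 112.
Then q* = 2415 - 10(112) = 1295.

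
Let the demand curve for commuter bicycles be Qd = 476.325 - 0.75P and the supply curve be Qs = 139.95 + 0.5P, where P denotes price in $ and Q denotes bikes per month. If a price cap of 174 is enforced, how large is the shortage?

Shortage = 118.875

With P fixed at 174, quantity demanded is 345.825 and quantity supplied is 226.95.
Shortage = Qd - Qs = 345.825 - 226.95 = 118.875.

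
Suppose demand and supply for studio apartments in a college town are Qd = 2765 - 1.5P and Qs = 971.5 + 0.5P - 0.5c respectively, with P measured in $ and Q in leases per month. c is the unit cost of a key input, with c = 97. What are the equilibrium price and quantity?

P* = 921, Q* = 1383.5

With c = 97, supply is Qs = 923 + 0.5P.
Set Qd = Qs: 2765 - 1.5P = 923 + 0.5P, so 1842 = 2P and P* = 921.
From the demand curve, Q* = 2765 - 1.5(921) = 1383.5.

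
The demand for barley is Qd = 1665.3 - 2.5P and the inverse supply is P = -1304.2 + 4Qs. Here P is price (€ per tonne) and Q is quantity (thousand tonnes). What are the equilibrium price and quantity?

P* = 487, Q* = 447.8

In direct form, Qs = 326.05 + 0.25P.
The market clears where 1665.3 - 2.5P = 326.05 + 0.25P. Rearranging, 2.75P = 1339.25, hence P* = 487.
From the demand curve, Q* = 1665.3 - 2.5(487) = 447.8.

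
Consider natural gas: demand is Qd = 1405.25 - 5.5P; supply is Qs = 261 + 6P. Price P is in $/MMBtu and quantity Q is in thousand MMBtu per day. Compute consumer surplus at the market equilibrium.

At equilibrium Qd = Qs, so 1405.25 - 5.5P = 261 + 6P; collecting terms, 1144.25 = 11.5P and P* = 99.5.
Then Q* = 1405.25 - 5.5(99.5) = 858.
Demand choke price (Qd = 0): P = 1405.25/5.5 = 255.5. Consumer surplus = ½ × (255.5 - 99.5) × 858 = 66924.

Consumer surplus = 66924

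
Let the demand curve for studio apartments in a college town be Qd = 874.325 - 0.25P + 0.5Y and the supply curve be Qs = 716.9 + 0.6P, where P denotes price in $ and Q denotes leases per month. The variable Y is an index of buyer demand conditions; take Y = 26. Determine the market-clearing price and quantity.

P* = 200.5, Q* = 837.2

With Y = 26, demand is Qd = 887.325 - 0.25P.
At equilibrium Qd = Qs, so 887.325 - 0.25P = 716.9 + 0.6P; collecting terms, 170.425 = 0.85P and P* = 200.5.
Plugging P* into demand: Q* = 887.325 - 0.25(200.5) = 837.2.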